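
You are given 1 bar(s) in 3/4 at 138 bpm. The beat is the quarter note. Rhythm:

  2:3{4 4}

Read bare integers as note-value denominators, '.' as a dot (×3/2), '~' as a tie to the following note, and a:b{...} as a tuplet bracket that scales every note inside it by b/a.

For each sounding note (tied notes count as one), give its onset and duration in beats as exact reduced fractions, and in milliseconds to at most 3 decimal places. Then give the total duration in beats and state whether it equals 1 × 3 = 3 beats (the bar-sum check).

1) 0.0ms=0b +652.174ms=3/2b
2) 652.174ms=3/2b +652.174ms=3/2b
Σ=3b of 3 (138bpm 3/4) — PASS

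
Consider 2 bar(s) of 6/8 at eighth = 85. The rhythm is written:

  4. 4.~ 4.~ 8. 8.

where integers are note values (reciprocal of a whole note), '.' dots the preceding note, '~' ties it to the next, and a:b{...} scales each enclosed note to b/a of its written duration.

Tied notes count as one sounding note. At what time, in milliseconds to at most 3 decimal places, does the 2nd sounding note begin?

note 2 onset = 3b = 2117.647ms

1. 0.0ms @ 0 + 2117.647ms (3)
2. 2117.647ms @ 3 + 5294.118ms (15/2)
3. 7411.765ms @ 21/2 + 1058.824ms (3/2)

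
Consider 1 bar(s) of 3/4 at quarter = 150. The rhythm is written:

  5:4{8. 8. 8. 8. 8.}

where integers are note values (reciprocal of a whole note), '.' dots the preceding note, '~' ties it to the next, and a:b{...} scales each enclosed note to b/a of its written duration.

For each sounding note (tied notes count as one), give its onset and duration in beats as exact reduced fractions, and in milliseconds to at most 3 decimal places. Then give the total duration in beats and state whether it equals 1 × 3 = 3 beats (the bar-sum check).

1) 0.0ms=0b +240.0ms=3/5b
2) 240.0ms=3/5b +240.0ms=3/5b
3) 480.0ms=6/5b +240.0ms=3/5b
4) 720.0ms=9/5b +240.0ms=3/5b
5) 960.0ms=12/5b +240.0ms=3/5b
Σ=3b of 3 (150bpm 3/4) — PASS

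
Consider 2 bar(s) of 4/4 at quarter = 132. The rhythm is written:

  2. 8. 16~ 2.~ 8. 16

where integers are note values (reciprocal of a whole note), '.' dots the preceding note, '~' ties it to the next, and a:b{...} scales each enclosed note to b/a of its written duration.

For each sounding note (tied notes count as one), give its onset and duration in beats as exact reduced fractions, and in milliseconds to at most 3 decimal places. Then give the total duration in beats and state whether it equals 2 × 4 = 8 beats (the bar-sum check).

1) 0.0ms=0b +1363.636ms=3b
2) 1363.636ms=3b +340.909ms=3/4b
3) 1704.545ms=15/4b +1818.182ms=4b
4) 3522.727ms=31/4b +113.636ms=1/4b
Σ=8b of 8 (132bpm 4/4) — PASS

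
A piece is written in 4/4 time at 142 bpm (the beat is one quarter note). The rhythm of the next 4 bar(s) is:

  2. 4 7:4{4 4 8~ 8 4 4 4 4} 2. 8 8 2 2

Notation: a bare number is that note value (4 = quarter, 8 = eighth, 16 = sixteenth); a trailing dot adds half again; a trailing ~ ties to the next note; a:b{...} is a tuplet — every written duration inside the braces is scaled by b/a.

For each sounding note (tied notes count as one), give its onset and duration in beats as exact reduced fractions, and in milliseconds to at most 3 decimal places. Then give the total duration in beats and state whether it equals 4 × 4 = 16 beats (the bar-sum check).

1) 0.0ms=0b +1267.606ms=3b
2) 1267.606ms=3b +422.535ms=1b
3) 1690.141ms=4b +241.449ms=4/7b
4) 1931.59ms=32/7b +241.449ms=4/7b
5) 2173.038ms=36/7b +241.449ms=4/7b
6) 2414.487ms=40/7b +241.449ms=4/7b
7) 2655.936ms=44/7b +241.449ms=4/7b
8) 2897.384ms=48/7b +241.449ms=4/7b
9) 3138.833ms=52/7b +241.449ms=4/7b
10) 3380.282ms=8b +1267.606ms=3b
11) 4647.887ms=11b +211.268ms=1/2b
12) 4859.155ms=23/2b +211.268ms=1/2b
13) 5070.423ms=12b +845.07ms=2b
14) 5915.493ms=14b +845.07ms=2b
Σ=16b of 16 (142bpm 4/4) — PASS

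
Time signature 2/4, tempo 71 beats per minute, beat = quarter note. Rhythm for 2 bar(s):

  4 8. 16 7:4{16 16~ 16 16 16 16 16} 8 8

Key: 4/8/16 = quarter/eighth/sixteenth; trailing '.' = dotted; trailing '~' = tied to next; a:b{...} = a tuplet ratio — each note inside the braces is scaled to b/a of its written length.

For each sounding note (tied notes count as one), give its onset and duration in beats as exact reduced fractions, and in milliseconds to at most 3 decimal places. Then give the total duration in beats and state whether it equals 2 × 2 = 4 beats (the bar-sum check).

1) 0.0ms=0b +845.07ms=1b
2) 845.07ms=1b +633.803ms=3/4b
3) 1478.873ms=7/4b +211.268ms=1/4b
4) 1690.141ms=2b +120.724ms=1/7b
5) 1810.865ms=15/7b +241.449ms=2/7b
6) 2052.314ms=17/7b +120.724ms=1/7b
7) 2173.038ms=18/7b +120.724ms=1/7b
8) 2293.763ms=19/7b +120.724ms=1/7b
9) 2414.487ms=20/7b +120.724ms=1/7b
10) 2535.211ms=3b +422.535ms=1/2b
11) 2957.746ms=7/2b +422.535ms=1/2b
Σ=4b of 4 (71bpm 2/4) — PASS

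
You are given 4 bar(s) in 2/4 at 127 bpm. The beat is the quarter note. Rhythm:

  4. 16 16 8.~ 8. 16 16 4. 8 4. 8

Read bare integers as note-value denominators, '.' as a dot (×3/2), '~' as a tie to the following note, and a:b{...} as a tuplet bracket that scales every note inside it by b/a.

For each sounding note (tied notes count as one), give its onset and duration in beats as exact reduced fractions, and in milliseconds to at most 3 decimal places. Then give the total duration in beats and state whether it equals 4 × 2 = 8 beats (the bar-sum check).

1) 0.0ms=0b +708.661ms=3/2b
2) 708.661ms=3/2b +118.11ms=1/4b
3) 826.772ms=7/4b +118.11ms=1/4b
4) 944.882ms=2b +708.661ms=3/2b
5) 1653.543ms=7/2b +118.11ms=1/4b
6) 1771.654ms=15/4b +118.11ms=1/4b
7) 1889.764ms=4b +708.661ms=3/2b
8) 2598.425ms=11/2b +236.22ms=1/2b
9) 2834.646ms=6b +708.661ms=3/2b
10) 3543.307ms=15/2b +236.22ms=1/2b
Σ=8b of 8 (127bpm 2/4) — PASS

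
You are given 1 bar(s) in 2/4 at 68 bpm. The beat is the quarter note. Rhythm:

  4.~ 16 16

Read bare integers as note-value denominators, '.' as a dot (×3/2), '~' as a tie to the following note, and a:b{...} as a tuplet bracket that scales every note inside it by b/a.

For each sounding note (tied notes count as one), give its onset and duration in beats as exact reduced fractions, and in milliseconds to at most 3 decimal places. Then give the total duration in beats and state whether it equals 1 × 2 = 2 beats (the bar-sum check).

1) 0.0ms=0b +1544.118ms=7/4b
2) 1544.118ms=7/4b +220.588ms=1/4b
Σ=2b of 2 (68bpm 2/4) — PASS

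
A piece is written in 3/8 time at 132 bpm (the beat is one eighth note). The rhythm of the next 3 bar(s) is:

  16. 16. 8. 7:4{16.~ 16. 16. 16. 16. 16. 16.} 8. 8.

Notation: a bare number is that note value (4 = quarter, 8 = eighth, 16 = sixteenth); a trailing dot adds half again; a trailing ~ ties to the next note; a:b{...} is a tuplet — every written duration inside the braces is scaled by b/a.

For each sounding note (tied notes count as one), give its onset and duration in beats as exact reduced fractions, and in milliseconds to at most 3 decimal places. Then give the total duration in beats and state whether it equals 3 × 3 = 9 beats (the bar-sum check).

1) 0.0ms=0b +340.909ms=3/4b
2) 340.909ms=3/4b +340.909ms=3/4b
3) 681.818ms=3/2b +681.818ms=3/2b
4) 1363.636ms=3b +389.61ms=6/7b
5) 1753.247ms=27/7b +194.805ms=3/7b
6) 1948.052ms=30/7b +194.805ms=3/7b
7) 2142.857ms=33/7b +194.805ms=3/7b
8) 2337.662ms=36/7b +194.805ms=3/7b
9) 2532.468ms=39/7b +194.805ms=3/7b
10) 2727.273ms=6b +681.818ms=3/2b
11) 3409.091ms=15/2b +681.818ms=3/2b
Σ=9b of 9 (132bpm 3/8) — PASS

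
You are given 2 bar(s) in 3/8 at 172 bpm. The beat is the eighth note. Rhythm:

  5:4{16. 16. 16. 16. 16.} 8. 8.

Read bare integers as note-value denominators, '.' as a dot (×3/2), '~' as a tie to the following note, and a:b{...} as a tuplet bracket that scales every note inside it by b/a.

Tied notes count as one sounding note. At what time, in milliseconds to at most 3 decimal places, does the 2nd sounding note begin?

1. 0.0ms @ 0 + 209.302ms (3/5)
2. 209.302ms @ 3/5 + 209.302ms (3/5)
3. 418.605ms @ 6/5 + 209.302ms (3/5)
4. 627.907ms @ 9/5 + 209.302ms (3/5)
5. 837.209ms @ 12/5 + 209.302ms (3/5)
6. 1046.512ms @ 3 + 523.256ms (3/2)
7. 1569.767ms @ 9/2 + 523.256ms (3/2)

note 2 onset = 3/5b = 209.302ms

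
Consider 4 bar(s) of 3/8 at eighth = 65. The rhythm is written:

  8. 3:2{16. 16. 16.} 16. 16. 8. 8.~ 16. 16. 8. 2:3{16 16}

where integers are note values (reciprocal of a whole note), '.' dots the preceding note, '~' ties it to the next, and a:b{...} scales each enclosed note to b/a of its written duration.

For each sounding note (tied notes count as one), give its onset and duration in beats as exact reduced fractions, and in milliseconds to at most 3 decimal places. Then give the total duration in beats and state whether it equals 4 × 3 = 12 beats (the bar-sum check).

1) 0.0ms=0b +1384.615ms=3/2b
2) 1384.615ms=3/2b +461.538ms=1/2b
3) 1846.154ms=2b +461.538ms=1/2b
4) 2307.692ms=5/2b +461.538ms=1/2b
5) 2769.231ms=3b +692.308ms=3/4b
6) 3461.538ms=15/4b +692.308ms=3/4b
7) 4153.846ms=9/2b +1384.615ms=3/2b
8) 5538.462ms=6b +2076.923ms=9/4b
9) 7615.385ms=33/4b +692.308ms=3/4b
10) 8307.692ms=9b +1384.615ms=3/2b
11) 9692.308ms=21/2b +692.308ms=3/4b
12) 10384.615ms=45/4b +692.308ms=3/4b
Σ=12b of 12 (65bpm 3/8) — PASS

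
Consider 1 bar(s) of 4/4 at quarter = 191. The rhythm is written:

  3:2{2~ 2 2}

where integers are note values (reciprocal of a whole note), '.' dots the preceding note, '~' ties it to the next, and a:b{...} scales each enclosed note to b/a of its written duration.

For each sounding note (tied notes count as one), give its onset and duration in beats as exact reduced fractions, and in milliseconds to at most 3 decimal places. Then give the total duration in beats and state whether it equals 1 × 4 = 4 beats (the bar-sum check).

1) 0.0ms=0b +837.696ms=8/3b
2) 837.696ms=8/3b +418.848ms=4/3b
Σ=4b of 4 (191bpm 4/4) — PASS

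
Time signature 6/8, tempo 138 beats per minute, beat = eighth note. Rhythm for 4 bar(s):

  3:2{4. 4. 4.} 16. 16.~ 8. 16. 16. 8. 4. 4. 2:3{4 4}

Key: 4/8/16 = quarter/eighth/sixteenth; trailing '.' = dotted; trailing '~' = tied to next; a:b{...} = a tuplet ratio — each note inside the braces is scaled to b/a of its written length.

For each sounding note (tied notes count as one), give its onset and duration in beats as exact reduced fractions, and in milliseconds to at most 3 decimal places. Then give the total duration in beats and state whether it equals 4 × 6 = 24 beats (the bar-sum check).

1) 0.0ms=0b +869.565ms=2b
2) 869.565ms=2b +869.565ms=2b
3) 1739.13ms=4b +869.565ms=2b
4) 2608.696ms=6b +326.087ms=3/4b
5) 2934.783ms=27/4b +978.261ms=9/4b
6) 3913.043ms=9b +326.087ms=3/4b
7) 4239.13ms=39/4b +326.087ms=3/4b
8) 4565.217ms=21/2b +652.174ms=3/2b
9) 5217.391ms=12b +1304.348ms=3b
10) 6521.739ms=15b +1304.348ms=3b
11) 7826.087ms=18b +1304.348ms=3b
12) 9130.435ms=21b +1304.348ms=3b
Σ=24b of 24 (138bpm 6/8) — PASS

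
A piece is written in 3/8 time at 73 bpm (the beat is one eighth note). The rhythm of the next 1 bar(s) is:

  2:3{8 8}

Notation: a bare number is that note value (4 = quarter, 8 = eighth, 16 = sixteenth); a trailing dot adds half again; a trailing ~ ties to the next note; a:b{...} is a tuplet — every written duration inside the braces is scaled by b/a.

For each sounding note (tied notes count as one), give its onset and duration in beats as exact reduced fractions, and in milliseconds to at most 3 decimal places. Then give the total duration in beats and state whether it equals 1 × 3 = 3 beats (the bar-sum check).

1) 0.0ms=0b +1232.877ms=3/2b
2) 1232.877ms=3/2b +1232.877ms=3/2b
Σ=3b of 3 (73bpm 3/8) — PASS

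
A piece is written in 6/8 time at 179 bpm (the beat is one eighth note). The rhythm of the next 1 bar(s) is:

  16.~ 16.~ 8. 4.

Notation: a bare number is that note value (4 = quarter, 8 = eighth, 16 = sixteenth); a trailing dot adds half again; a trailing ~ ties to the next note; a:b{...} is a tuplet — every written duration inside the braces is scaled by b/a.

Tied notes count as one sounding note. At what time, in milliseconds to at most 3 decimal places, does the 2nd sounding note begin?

1. 0.0ms @ 0 + 1005.587ms (3)
2. 1005.587ms @ 3 + 1005.587ms (3)

note 2 onset = 3b = 1005.587ms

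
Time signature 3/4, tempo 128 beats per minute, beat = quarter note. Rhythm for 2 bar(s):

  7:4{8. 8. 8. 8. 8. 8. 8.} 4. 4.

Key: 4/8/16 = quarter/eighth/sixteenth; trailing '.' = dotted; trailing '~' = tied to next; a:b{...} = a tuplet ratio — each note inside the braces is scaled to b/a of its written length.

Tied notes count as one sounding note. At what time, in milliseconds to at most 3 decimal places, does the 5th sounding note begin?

1. 0.0ms @ 0 + 200.893ms (3/7)
2. 200.893ms @ 3/7 + 200.893ms (3/7)
3. 401.786ms @ 6/7 + 200.893ms (3/7)
4. 602.679ms @ 9/7 + 200.893ms (3/7)
5. 803.571ms @ 12/7 + 200.893ms (3/7)
6. 1004.464ms @ 15/7 + 200.893ms (3/7)
7. 1205.357ms @ 18/7 + 200.893ms (3/7)
8. 1406.25ms @ 3 + 703.125ms (3/2)
9. 2109.375ms @ 9/2 + 703.125ms (3/2)

note 5 onset = 12/7b = 803.571ms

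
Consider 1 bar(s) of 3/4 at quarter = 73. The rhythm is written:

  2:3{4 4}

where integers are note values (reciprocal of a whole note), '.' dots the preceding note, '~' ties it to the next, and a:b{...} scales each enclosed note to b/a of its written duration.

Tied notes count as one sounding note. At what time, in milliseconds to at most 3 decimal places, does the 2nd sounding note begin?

1. 0.0ms @ 0 + 1232.877ms (3/2)
2. 1232.877ms @ 3/2 + 1232.877ms (3/2)

note 2 onset = 3/2b = 1232.877ms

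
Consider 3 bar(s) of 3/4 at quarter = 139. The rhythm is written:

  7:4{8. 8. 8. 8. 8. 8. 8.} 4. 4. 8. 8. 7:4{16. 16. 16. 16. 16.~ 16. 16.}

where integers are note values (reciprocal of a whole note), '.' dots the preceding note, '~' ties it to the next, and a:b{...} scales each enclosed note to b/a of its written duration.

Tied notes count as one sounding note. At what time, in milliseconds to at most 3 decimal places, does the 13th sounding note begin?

1. 0.0ms @ 0 + 184.995ms (3/7)
2. 184.995ms @ 3/7 + 184.995ms (3/7)
3. 369.99ms @ 6/7 + 184.995ms (3/7)
4. 554.985ms @ 9/7 + 184.995ms (3/7)
5. 739.979ms @ 12/7 + 184.995ms (3/7)
6. 924.974ms @ 15/7 + 184.995ms (3/7)
7. 1109.969ms @ 18/7 + 184.995ms (3/7)
8. 1294.964ms @ 3 + 647.482ms (3/2)
9. 1942.446ms @ 9/2 + 647.482ms (3/2)
10. 2589.928ms @ 6 + 323.741ms (3/4)
11. 2913.669ms @ 27/4 + 323.741ms (3/4)
12. 3237.41ms @ 15/2 + 92.497ms (3/14)
13. 3329.908ms @ 54/7 + 92.497ms (3/14)
14. 3422.405ms @ 111/14 + 92.497ms (3/14)
15. 3514.902ms @ 57/7 + 92.497ms (3/14)
16. 3607.4ms @ 117/14 + 184.995ms (3/7)
17. 3792.395ms @ 123/14 + 92.497ms (3/14)

note 13 onset = 54/7b = 3329.908ms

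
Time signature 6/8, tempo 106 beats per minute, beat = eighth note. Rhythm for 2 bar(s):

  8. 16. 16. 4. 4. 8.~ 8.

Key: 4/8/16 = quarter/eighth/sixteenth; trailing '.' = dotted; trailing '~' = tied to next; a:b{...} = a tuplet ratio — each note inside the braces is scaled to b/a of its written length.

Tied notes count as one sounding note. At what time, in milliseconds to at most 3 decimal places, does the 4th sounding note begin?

1. 0.0ms @ 0 + 849.057ms (3/2)
2. 849.057ms @ 3/2 + 424.528ms (3/4)
3. 1273.585ms @ 9/4 + 424.528ms (3/4)
4. 1698.113ms @ 3 + 1698.113ms (3)
5. 3396.226ms @ 6 + 1698.113ms (3)
6. 5094.34ms @ 9 + 1698.113ms (3)

note 4 onset = 3b = 1698.113ms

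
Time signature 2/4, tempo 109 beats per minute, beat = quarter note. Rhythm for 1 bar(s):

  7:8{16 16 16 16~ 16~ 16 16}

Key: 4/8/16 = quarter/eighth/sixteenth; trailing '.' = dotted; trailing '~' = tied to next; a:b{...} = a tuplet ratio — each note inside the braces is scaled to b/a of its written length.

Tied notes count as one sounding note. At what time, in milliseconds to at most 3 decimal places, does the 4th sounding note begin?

note 4 onset = 6/7b = 471.822ms

1. 0.0ms @ 0 + 157.274ms (2/7)
2. 157.274ms @ 2/7 + 157.274ms (2/7)
3. 314.548ms @ 4/7 + 157.274ms (2/7)
4. 471.822ms @ 6/7 + 471.822ms (6/7)
5. 943.644ms @ 12/7 + 157.274ms (2/7)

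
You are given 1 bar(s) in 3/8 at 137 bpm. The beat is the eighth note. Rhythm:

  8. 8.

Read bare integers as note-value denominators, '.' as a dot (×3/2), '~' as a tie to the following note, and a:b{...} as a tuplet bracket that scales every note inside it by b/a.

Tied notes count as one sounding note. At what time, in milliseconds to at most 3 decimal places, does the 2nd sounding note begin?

1. 0.0ms @ 0 + 656.934ms (3/2)
2. 656.934ms @ 3/2 + 656.934ms (3/2)

note 2 onset = 3/2b = 656.934ms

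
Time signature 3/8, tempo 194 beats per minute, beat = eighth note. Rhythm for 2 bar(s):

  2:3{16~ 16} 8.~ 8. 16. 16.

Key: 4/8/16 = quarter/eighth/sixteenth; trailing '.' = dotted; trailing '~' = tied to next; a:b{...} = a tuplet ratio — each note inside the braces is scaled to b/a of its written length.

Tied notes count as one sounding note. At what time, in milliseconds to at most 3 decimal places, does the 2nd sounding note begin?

note 2 onset = 3/2b = 463.918ms

1. 0.0ms @ 0 + 463.918ms (3/2)
2. 463.918ms @ 3/2 + 927.835ms (3)
3. 1391.753ms @ 9/2 + 231.959ms (3/4)
4. 1623.711ms @ 21/4 + 231.959ms (3/4)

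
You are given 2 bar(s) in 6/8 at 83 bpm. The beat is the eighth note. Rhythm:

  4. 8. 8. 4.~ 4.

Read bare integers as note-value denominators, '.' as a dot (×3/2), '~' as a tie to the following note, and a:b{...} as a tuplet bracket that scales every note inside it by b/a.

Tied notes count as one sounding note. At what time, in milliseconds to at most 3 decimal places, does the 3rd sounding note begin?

1. 0.0ms @ 0 + 2168.675ms (3)
2. 2168.675ms @ 3 + 1084.337ms (3/2)
3. 3253.012ms @ 9/2 + 1084.337ms (3/2)
4. 4337.349ms @ 6 + 4337.349ms (6)

note 3 onset = 9/2b = 3253.012ms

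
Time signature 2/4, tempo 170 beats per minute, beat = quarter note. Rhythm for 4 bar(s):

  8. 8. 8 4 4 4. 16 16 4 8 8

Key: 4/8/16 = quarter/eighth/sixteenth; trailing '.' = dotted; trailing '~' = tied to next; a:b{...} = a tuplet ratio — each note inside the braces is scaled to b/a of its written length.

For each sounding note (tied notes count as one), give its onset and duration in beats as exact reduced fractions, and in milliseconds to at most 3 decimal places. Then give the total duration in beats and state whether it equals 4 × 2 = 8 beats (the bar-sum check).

1) 0.0ms=0b +264.706ms=3/4b
2) 264.706ms=3/4b +264.706ms=3/4b
3) 529.412ms=3/2b +176.471ms=1/2b
4) 705.882ms=2b +352.941ms=1b
5) 1058.824ms=3b +352.941ms=1b
6) 1411.765ms=4b +529.412ms=3/2b
7) 1941.176ms=11/2b +88.235ms=1/4b
8) 2029.412ms=23/4b +88.235ms=1/4b
9) 2117.647ms=6b +352.941ms=1b
10) 2470.588ms=7b +176.471ms=1/2b
11) 2647.059ms=15/2b +176.471ms=1/2b
Σ=8b of 8 (170bpm 2/4) — PASS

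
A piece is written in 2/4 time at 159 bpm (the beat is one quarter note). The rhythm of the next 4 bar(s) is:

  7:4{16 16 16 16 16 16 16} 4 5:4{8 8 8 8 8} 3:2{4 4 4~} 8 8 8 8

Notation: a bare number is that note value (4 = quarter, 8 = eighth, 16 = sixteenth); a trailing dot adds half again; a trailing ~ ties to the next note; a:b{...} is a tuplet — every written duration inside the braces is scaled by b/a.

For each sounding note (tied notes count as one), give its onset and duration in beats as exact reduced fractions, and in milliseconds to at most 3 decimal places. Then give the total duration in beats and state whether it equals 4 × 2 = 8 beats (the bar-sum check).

1) 0.0ms=0b +53.908ms=1/7b
2) 53.908ms=1/7b +53.908ms=1/7b
3) 107.817ms=2/7b +53.908ms=1/7b
4) 161.725ms=3/7b +53.908ms=1/7b
5) 215.633ms=4/7b +53.908ms=1/7b
6) 269.542ms=5/7b +53.908ms=1/7b
7) 323.45ms=6/7b +53.908ms=1/7b
8) 377.358ms=1b +377.358ms=1b
9) 754.717ms=2b +150.943ms=2/5b
10) 905.66ms=12/5b +150.943ms=2/5b
11) 1056.604ms=14/5b +150.943ms=2/5b
12) 1207.547ms=16/5b +150.943ms=2/5b
13) 1358.491ms=18/5b +150.943ms=2/5b
14) 1509.434ms=4b +251.572ms=2/3b
15) 1761.006ms=14/3b +251.572ms=2/3b
16) 2012.579ms=16/3b +440.252ms=7/6b
17) 2452.83ms=13/2b +188.679ms=1/2b
18) 2641.509ms=7b +188.679ms=1/2b
19) 2830.189ms=15/2b +188.679ms=1/2b
Σ=8b of 8 (159bpm 2/4) — PASS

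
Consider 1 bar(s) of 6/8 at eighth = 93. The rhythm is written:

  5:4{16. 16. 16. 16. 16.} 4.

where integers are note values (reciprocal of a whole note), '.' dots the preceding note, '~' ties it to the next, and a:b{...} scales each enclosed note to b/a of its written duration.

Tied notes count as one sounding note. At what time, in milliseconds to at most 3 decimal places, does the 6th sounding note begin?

note 6 onset = 3b = 1935.484ms

1. 0.0ms @ 0 + 387.097ms (3/5)
2. 387.097ms @ 3/5 + 387.097ms (3/5)
3. 774.194ms @ 6/5 + 387.097ms (3/5)
4. 1161.29ms @ 9/5 + 387.097ms (3/5)
5. 1548.387ms @ 12/5 + 387.097ms (3/5)
6. 1935.484ms @ 3 + 1935.484ms (3)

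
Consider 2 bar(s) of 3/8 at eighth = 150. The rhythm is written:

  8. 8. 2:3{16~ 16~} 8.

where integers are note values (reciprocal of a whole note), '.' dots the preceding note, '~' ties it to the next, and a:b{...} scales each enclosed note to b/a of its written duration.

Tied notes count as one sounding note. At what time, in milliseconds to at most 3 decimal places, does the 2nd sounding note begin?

note 2 onset = 3/2b = 600.0ms

1. 0.0ms @ 0 + 600.0ms (3/2)
2. 600.0ms @ 3/2 + 600.0ms (3/2)
3. 1200.0ms @ 3 + 1200.0ms (3)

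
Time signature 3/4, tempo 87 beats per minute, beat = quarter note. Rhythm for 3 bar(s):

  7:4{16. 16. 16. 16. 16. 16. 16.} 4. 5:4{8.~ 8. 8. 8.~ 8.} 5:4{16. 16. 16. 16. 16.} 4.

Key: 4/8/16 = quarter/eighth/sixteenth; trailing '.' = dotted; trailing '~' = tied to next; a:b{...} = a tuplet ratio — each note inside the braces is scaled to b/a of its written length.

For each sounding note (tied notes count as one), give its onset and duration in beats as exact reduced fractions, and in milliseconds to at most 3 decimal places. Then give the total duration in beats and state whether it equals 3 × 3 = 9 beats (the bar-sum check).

1) 0.0ms=0b +147.783ms=3/14b
2) 147.783ms=3/14b +147.783ms=3/14b
3) 295.567ms=3/7b +147.783ms=3/14b
4) 443.35ms=9/14b +147.783ms=3/14b
5) 591.133ms=6/7b +147.783ms=3/14b
6) 738.916ms=15/14b +147.783ms=3/14b
7) 886.7ms=9/7b +147.783ms=3/14b
8) 1034.483ms=3/2b +1034.483ms=3/2b
9) 2068.966ms=3b +827.586ms=6/5b
10) 2896.552ms=21/5b +413.793ms=3/5b
11) 3310.345ms=24/5b +827.586ms=6/5b
12) 4137.931ms=6b +206.897ms=3/10b
13) 4344.828ms=63/10b +206.897ms=3/10b
14) 4551.724ms=33/5b +206.897ms=3/10b
15) 4758.621ms=69/10b +206.897ms=3/10b
16) 4965.517ms=36/5b +206.897ms=3/10b
17) 5172.414ms=15/2b +1034.483ms=3/2b
Σ=9b of 9 (87bpm 3/4) — PASS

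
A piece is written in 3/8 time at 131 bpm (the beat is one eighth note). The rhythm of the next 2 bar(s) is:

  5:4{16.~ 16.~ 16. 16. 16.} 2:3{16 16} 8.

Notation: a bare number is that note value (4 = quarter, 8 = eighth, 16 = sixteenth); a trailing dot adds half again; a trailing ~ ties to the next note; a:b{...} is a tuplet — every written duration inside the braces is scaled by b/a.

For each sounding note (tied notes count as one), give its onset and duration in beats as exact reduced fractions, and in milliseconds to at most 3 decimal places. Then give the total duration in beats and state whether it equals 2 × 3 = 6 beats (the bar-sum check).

1) 0.0ms=0b +824.427ms=9/5b
2) 824.427ms=9/5b +274.809ms=3/5b
3) 1099.237ms=12/5b +274.809ms=3/5b
4) 1374.046ms=3b +343.511ms=3/4b
5) 1717.557ms=15/4b +343.511ms=3/4b
6) 2061.069ms=9/2b +687.023ms=3/2b
Σ=6b of 6 (131bpm 3/8) — PASS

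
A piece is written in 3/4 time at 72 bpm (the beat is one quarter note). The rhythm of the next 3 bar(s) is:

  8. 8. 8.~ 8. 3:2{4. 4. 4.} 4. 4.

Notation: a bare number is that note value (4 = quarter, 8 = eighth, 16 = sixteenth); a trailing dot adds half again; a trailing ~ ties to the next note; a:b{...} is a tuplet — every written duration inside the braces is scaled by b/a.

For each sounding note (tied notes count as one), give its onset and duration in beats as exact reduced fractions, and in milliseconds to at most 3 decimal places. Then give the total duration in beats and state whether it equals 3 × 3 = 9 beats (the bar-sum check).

1) 0.0ms=0b +625.0ms=3/4b
2) 625.0ms=3/4b +625.0ms=3/4b
3) 1250.0ms=3/2b +1250.0ms=3/2b
4) 2500.0ms=3b +833.333ms=1b
5) 3333.333ms=4b +833.333ms=1b
6) 4166.667ms=5b +833.333ms=1b
7) 5000.0ms=6b +1250.0ms=3/2b
8) 6250.0ms=15/2b +1250.0ms=3/2b
Σ=9b of 9 (72bpm 3/4) — PASS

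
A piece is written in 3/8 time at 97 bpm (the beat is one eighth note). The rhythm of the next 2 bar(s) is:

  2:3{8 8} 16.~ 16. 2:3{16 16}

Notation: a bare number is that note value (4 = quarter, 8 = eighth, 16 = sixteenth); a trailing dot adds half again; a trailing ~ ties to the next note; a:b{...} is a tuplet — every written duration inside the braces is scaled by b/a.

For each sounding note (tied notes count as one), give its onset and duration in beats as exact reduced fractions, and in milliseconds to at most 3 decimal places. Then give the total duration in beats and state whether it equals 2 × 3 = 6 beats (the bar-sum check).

1) 0.0ms=0b +927.835ms=3/2b
2) 927.835ms=3/2b +927.835ms=3/2b
3) 1855.67ms=3b +927.835ms=3/2b
4) 2783.505ms=9/2b +463.918ms=3/4b
5) 3247.423ms=21/4b +463.918ms=3/4b
Σ=6b of 6 (97bpm 3/8) — PASS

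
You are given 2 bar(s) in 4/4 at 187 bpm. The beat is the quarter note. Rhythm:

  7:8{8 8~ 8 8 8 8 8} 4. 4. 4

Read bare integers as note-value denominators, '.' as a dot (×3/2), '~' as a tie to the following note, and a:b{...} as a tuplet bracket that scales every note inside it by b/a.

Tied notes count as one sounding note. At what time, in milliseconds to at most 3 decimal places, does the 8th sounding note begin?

note 8 onset = 11/2b = 1764.706ms

1. 0.0ms @ 0 + 183.346ms (4/7)
2. 183.346ms @ 4/7 + 366.692ms (8/7)
3. 550.038ms @ 12/7 + 183.346ms (4/7)
4. 733.384ms @ 16/7 + 183.346ms (4/7)
5. 916.73ms @ 20/7 + 183.346ms (4/7)
6. 1100.076ms @ 24/7 + 183.346ms (4/7)
7. 1283.422ms @ 4 + 481.283ms (3/2)
8. 1764.706ms @ 11/2 + 481.283ms (3/2)
9. 2245.989ms @ 7 + 320.856ms (1)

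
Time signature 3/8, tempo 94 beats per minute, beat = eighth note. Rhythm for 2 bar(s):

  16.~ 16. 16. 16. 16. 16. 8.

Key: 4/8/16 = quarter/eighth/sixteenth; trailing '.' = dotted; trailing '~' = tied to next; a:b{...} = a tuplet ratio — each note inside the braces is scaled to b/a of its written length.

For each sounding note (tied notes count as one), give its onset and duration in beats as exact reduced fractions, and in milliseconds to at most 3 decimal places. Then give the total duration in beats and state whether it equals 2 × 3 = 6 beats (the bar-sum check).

1) 0.0ms=0b +957.447ms=3/2b
2) 957.447ms=3/2b +478.723ms=3/4b
3) 1436.17ms=9/4b +478.723ms=3/4b
4) 1914.894ms=3b +478.723ms=3/4b
5) 2393.617ms=15/4b +478.723ms=3/4b
6) 2872.34ms=9/2b +957.447ms=3/2b
Σ=6b of 6 (94bpm 3/8) — PASS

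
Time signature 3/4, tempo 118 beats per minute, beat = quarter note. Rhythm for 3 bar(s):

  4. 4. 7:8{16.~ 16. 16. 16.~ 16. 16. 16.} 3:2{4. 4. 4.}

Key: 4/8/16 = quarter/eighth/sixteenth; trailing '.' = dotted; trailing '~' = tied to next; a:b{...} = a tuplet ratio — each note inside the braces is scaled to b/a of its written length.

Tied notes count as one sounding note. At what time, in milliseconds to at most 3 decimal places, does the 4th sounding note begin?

1. 0.0ms @ 0 + 762.712ms (3/2)
2. 762.712ms @ 3/2 + 762.712ms (3/2)
3. 1525.424ms @ 3 + 435.835ms (6/7)
4. 1961.259ms @ 27/7 + 217.918ms (3/7)
5. 2179.177ms @ 30/7 + 435.835ms (6/7)
6. 2615.012ms @ 36/7 + 217.918ms (3/7)
7. 2832.93ms @ 39/7 + 217.918ms (3/7)
8. 3050.847ms @ 6 + 508.475ms (1)
9. 3559.322ms @ 7 + 508.475ms (1)
10. 4067.797ms @ 8 + 508.475ms (1)

note 4 onset = 27/7b = 1961.259ms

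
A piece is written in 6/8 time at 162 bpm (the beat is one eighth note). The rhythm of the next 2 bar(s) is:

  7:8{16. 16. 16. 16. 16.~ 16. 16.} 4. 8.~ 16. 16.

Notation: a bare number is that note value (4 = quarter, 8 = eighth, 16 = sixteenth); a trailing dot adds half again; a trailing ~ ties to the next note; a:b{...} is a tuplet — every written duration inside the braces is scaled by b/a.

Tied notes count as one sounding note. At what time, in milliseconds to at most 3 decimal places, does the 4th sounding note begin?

note 4 onset = 18/7b = 952.381ms

1. 0.0ms @ 0 + 317.46ms (6/7)
2. 317.46ms @ 6/7 + 317.46ms (6/7)
3. 634.921ms @ 12/7 + 317.46ms (6/7)
4. 952.381ms @ 18/7 + 317.46ms (6/7)
5. 1269.841ms @ 24/7 + 634.921ms (12/7)
6. 1904.762ms @ 36/7 + 317.46ms (6/7)
7. 2222.222ms @ 6 + 1111.111ms (3)
8. 3333.333ms @ 9 + 833.333ms (9/4)
9. 4166.667ms @ 45/4 + 277.778ms (3/4)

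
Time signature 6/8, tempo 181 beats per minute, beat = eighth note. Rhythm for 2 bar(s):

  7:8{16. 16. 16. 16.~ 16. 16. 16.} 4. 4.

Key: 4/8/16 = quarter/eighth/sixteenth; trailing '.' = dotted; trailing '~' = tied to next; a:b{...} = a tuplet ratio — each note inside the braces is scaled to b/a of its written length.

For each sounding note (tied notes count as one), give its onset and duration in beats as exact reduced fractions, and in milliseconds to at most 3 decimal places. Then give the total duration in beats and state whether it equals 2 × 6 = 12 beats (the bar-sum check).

1) 0.0ms=0b +284.136ms=6/7b
2) 284.136ms=6/7b +284.136ms=6/7b
3) 568.272ms=12/7b +284.136ms=6/7b
4) 852.407ms=18/7b +568.272ms=12/7b
5) 1420.679ms=30/7b +284.136ms=6/7b
6) 1704.815ms=36/7b +284.136ms=6/7b
7) 1988.95ms=6b +994.475ms=3b
8) 2983.425ms=9b +994.475ms=3b
Σ=12b of 12 (181bpm 6/8) — PASS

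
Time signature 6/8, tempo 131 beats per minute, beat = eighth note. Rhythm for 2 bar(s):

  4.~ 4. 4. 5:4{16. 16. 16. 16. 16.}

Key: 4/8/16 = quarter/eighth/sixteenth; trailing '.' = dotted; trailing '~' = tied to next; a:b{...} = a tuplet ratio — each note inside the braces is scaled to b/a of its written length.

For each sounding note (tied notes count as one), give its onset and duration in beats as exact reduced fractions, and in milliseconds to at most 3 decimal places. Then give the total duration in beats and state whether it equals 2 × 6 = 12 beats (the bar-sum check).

1) 0.0ms=0b +2748.092ms=6b
2) 2748.092ms=6b +1374.046ms=3b
3) 4122.137ms=9b +274.809ms=3/5b
4) 4396.947ms=48/5b +274.809ms=3/5b
5) 4671.756ms=51/5b +274.809ms=3/5b
6) 4946.565ms=54/5b +274.809ms=3/5b
7) 5221.374ms=57/5b +274.809ms=3/5b
Σ=12b of 12 (131bpm 6/8) — PASS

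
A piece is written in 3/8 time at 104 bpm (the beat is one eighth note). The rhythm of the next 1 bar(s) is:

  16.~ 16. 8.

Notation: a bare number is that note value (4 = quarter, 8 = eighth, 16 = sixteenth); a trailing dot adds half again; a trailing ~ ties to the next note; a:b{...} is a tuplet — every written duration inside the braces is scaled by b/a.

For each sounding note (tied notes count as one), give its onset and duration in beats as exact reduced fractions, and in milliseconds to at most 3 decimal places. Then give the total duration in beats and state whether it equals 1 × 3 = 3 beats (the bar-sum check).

1) 0.0ms=0b +865.385ms=3/2b
2) 865.385ms=3/2b +865.385ms=3/2b
Σ=3b of 3 (104bpm 3/8) — PASS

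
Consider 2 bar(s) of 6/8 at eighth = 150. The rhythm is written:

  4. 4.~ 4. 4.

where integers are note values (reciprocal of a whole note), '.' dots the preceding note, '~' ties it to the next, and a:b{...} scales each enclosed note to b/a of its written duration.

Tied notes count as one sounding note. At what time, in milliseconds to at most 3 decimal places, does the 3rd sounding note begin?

note 3 onset = 9b = 3600.0ms

1. 0.0ms @ 0 + 1200.0ms (3)
2. 1200.0ms @ 3 + 2400.0ms (6)
3. 3600.0ms @ 9 + 1200.0ms (3)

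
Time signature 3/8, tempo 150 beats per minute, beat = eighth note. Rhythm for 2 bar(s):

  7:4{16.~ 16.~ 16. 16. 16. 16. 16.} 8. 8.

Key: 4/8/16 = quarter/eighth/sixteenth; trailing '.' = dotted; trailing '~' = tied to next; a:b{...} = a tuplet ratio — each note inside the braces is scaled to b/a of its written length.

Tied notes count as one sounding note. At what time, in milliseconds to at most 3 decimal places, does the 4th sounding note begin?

1. 0.0ms @ 0 + 514.286ms (9/7)
2. 514.286ms @ 9/7 + 171.429ms (3/7)
3. 685.714ms @ 12/7 + 171.429ms (3/7)
4. 857.143ms @ 15/7 + 171.429ms (3/7)
5. 1028.571ms @ 18/7 + 171.429ms (3/7)
6. 1200.0ms @ 3 + 600.0ms (3/2)
7. 1800.0ms @ 9/2 + 600.0ms (3/2)

note 4 onset = 15/7b = 857.143ms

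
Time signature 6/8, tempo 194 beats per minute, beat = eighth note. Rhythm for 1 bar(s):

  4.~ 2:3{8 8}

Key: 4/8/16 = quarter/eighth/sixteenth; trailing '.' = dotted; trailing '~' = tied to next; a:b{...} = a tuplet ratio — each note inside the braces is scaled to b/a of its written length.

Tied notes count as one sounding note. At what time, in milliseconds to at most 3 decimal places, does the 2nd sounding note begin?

1. 0.0ms @ 0 + 1391.753ms (9/2)
2. 1391.753ms @ 9/2 + 463.918ms (3/2)

note 2 onset = 9/2b = 1391.753ms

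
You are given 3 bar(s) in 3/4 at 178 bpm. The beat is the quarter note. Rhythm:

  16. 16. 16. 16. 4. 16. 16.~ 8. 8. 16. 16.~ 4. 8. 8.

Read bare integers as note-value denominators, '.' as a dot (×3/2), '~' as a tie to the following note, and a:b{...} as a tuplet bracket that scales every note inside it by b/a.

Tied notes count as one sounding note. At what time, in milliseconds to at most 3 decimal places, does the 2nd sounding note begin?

note 2 onset = 3/8b = 126.404ms

1. 0.0ms @ 0 + 126.404ms (3/8)
2. 126.404ms @ 3/8 + 126.404ms (3/8)
3. 252.809ms @ 3/4 + 126.404ms (3/8)
4. 379.213ms @ 9/8 + 126.404ms (3/8)
5. 505.618ms @ 3/2 + 505.618ms (3/2)
6. 1011.236ms @ 3 + 126.404ms (3/8)
7. 1137.64ms @ 27/8 + 379.213ms (9/8)
8. 1516.854ms @ 9/2 + 252.809ms (3/4)
9. 1769.663ms @ 21/4 + 126.404ms (3/8)
10. 1896.067ms @ 45/8 + 632.022ms (15/8)
11. 2528.09ms @ 15/2 + 252.809ms (3/4)
12. 2780.899ms @ 33/4 + 252.809ms (3/4)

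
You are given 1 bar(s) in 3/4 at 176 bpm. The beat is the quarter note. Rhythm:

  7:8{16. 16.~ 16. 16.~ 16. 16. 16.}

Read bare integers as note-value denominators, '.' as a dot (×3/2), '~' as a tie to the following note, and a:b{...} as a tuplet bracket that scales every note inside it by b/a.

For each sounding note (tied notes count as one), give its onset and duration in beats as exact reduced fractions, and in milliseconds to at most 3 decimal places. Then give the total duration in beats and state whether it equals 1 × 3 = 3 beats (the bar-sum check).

1) 0.0ms=0b +146.104ms=3/7b
2) 146.104ms=3/7b +292.208ms=6/7b
3) 438.312ms=9/7b +292.208ms=6/7b
4) 730.519ms=15/7b +146.104ms=3/7b
5) 876.623ms=18/7b +146.104ms=3/7b
Σ=3b of 3 (176bpm 3/4) — PASS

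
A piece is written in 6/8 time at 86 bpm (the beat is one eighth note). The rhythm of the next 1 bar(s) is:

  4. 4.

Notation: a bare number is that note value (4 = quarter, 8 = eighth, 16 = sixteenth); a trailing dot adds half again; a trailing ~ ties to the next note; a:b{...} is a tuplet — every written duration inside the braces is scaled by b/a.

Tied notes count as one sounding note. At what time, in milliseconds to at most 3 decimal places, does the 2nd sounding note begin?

note 2 onset = 3b = 2093.023ms

1. 0.0ms @ 0 + 2093.023ms (3)
2. 2093.023ms @ 3 + 2093.023ms (3)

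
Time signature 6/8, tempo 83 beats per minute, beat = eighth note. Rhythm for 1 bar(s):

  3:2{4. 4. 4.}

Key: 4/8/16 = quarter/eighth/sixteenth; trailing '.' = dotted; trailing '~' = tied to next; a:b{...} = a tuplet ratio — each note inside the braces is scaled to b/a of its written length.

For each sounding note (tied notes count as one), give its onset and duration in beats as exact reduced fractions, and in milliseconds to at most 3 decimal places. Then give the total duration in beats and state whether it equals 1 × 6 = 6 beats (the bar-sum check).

1) 0.0ms=0b +1445.783ms=2b
2) 1445.783ms=2b +1445.783ms=2b
3) 2891.566ms=4b +1445.783ms=2b
Σ=6b of 6 (83bpm 6/8) — PASS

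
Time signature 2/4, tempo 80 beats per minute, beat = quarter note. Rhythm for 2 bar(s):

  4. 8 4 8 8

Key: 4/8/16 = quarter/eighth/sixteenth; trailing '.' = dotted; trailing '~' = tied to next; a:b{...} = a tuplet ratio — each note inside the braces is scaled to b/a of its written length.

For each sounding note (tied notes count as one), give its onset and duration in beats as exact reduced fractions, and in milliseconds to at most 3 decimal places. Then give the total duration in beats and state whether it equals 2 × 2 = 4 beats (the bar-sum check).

1) 0.0ms=0b +1125.0ms=3/2b
2) 1125.0ms=3/2b +375.0ms=1/2b
3) 1500.0ms=2b +750.0ms=1b
4) 2250.0ms=3b +375.0ms=1/2b
5) 2625.0ms=7/2b +375.0ms=1/2b
Σ=4b of 4 (80bpm 2/4) — PASS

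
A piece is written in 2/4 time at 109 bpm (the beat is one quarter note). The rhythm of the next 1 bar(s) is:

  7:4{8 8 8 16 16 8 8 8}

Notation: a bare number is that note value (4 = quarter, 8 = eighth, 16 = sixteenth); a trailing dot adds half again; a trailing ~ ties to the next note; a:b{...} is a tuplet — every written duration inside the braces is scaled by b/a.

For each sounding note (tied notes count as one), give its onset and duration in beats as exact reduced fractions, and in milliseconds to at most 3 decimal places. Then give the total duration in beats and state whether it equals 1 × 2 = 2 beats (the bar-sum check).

1) 0.0ms=0b +157.274ms=2/7b
2) 157.274ms=2/7b +157.274ms=2/7b
3) 314.548ms=4/7b +157.274ms=2/7b
4) 471.822ms=6/7b +78.637ms=1/7b
5) 550.459ms=1b +78.637ms=1/7b
6) 629.096ms=8/7b +157.274ms=2/7b
7) 786.37ms=10/7b +157.274ms=2/7b
8) 943.644ms=12/7b +157.274ms=2/7b
Σ=2b of 2 (109bpm 2/4) — PASS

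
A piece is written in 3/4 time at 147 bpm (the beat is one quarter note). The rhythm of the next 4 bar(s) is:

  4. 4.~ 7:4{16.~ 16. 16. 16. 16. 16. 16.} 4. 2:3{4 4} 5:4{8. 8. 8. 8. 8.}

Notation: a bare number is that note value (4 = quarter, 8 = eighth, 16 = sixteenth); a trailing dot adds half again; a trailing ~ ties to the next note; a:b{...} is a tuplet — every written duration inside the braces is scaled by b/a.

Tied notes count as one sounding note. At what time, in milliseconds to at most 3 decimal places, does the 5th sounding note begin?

note 5 onset = 27/7b = 1574.344ms

1. 0.0ms @ 0 + 612.245ms (3/2)
2. 612.245ms @ 3/2 + 787.172ms (27/14)
3. 1399.417ms @ 24/7 + 87.464ms (3/14)
4. 1486.88ms @ 51/14 + 87.464ms (3/14)
5. 1574.344ms @ 27/7 + 87.464ms (3/14)
6. 1661.808ms @ 57/14 + 87.464ms (3/14)
7. 1749.271ms @ 30/7 + 87.464ms (3/14)
8. 1836.735ms @ 9/2 + 612.245ms (3/2)
9. 2448.98ms @ 6 + 612.245ms (3/2)
10. 3061.224ms @ 15/2 + 612.245ms (3/2)
11. 3673.469ms @ 9 + 244.898ms (3/5)
12. 3918.367ms @ 48/5 + 244.898ms (3/5)
13. 4163.265ms @ 51/5 + 244.898ms (3/5)
14. 4408.163ms @ 54/5 + 244.898ms (3/5)
15. 4653.061ms @ 57/5 + 244.898ms (3/5)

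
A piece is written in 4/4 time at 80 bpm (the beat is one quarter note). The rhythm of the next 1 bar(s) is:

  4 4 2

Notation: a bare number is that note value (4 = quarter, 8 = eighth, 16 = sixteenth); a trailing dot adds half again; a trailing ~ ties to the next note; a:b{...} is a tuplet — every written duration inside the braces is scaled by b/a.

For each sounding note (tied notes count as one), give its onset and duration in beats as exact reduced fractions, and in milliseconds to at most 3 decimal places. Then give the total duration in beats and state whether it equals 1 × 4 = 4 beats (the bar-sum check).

1) 0.0ms=0b +750.0ms=1b
2) 750.0ms=1b +750.0ms=1b
3) 1500.0ms=2b +1500.0ms=2b
Σ=4b of 4 (80bpm 4/4) — PASS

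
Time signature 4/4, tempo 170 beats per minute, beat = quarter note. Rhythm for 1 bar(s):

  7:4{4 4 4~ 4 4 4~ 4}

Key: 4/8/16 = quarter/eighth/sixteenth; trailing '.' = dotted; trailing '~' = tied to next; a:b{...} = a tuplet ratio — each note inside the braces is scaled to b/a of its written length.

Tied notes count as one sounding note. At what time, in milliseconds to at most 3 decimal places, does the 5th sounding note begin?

note 5 onset = 20/7b = 1008.403ms

1. 0.0ms @ 0 + 201.681ms (4/7)
2. 201.681ms @ 4/7 + 201.681ms (4/7)
3. 403.361ms @ 8/7 + 403.361ms (8/7)
4. 806.723ms @ 16/7 + 201.681ms (4/7)
5. 1008.403ms @ 20/7 + 403.361ms (8/7)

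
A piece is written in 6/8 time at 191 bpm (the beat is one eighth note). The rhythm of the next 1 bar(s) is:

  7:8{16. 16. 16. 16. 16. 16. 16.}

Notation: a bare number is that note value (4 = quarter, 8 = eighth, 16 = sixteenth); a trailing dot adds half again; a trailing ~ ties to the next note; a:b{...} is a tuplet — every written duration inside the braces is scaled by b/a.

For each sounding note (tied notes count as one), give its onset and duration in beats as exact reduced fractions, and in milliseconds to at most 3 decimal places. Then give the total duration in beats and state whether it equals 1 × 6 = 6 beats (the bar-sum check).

1) 0.0ms=0b +269.26ms=6/7b
2) 269.26ms=6/7b +269.26ms=6/7b
3) 538.519ms=12/7b +269.26ms=6/7b
4) 807.779ms=18/7b +269.26ms=6/7b
5) 1077.038ms=24/7b +269.26ms=6/7b
6) 1346.298ms=30/7b +269.26ms=6/7b
7) 1615.557ms=36/7b +269.26ms=6/7b
Σ=6b of 6 (191bpm 6/8) — PASS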